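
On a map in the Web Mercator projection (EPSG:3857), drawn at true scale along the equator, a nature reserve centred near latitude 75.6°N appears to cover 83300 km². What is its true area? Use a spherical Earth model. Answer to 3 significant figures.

For Mercator, h = k = sec φ (a conformal cylindrical projection has a single point scale, 1/cos φ).
Areal scale = k² = sec²φ = 1/cos²(75.6°) = 1/0.2487² = 16.17.
True area = apparent / (areal scale) = 83300 / 16.17 ≈ 5150 km².

5150 km²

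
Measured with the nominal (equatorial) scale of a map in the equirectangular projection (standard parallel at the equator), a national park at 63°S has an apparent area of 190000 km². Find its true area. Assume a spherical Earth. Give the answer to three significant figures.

For the equirectangular projection with φ₀ = 0 (plate carrée), h = 1 along meridians and k = sec φ along parallels.
Areal scale = h·k = 1 × sec φ; at 63°, h = 1.000, k = 2.203, so h·k = 2.203.
True area = apparent / (areal scale) = 190000 / 2.203 ≈ 86300 km².

86300 km²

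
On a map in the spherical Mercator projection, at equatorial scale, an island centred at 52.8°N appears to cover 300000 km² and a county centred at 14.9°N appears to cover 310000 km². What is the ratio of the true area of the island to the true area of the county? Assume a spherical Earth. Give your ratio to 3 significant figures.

0.379

On Mercator the areal scale is sec²φ, so true area = apparent × cos²φ.
True area of island: 300000 × cos²(52.8°) = 300000 × 0.3655 = 109700 km².
True area of county: 310000 × cos²(14.9°) = 310000 × 0.9339 = 289500 km².
Ratio = 109700 / 289500 ≈ 0.379.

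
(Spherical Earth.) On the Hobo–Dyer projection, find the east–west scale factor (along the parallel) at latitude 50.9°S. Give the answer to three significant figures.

The Hobo–Dyer projection is cylindrical equal-area with φ₀ = 37.5°. A cylindrical equal-area projection with standard parallel φ₀ has meridian scale h = cos φ / cos φ₀ and parallel scale k = cos φ₀ / cos φ (so areas are preserved, h·k = 1).
k = cos 37.5° / cos 50.9° = 0.7934/0.6307 = 1.258.

1.26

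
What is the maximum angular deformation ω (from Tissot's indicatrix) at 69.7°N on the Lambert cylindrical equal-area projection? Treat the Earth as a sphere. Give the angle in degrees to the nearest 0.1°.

The Lambert cylindrical equal-area projection is the cylindrical equal-area projection with its standard parallel at the equator (φ₀ = 0). Cylindrical equal-area (φ₀ = 0°): h = cos φ / cos 0° along meridians, k = cos 0° / cos φ along parallels; h·k = 1.
At 69.7°: h = 0.3469, k = 2.882; principal scales a = 2.882, b = 0.3469.
sin(ω/2) = (a − b)/(a + b) = 2.535/3.229 = 0.7851, so ω = 2 arcsin(0.7851) ≈ 103.5°.

103.5°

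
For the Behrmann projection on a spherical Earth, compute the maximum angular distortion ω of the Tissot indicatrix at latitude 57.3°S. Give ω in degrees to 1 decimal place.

Behrmann is a cylindrical equal-area projection with standard parallels at ±30°. Cylindrical equal-area (φ₀ = 30°): h = cos φ / cos 30° along meridians, k = cos 30° / cos φ along parallels; h·k = 1.
At 57.3°: h = 0.6238, k = 1.603; principal scales a = 1.603, b = 0.6238.
sin(ω/2) = (a − b)/(a + b) = 0.9792/2.227 = 0.4397, so ω = 2 arcsin(0.4397) ≈ 52.2°.

52.2°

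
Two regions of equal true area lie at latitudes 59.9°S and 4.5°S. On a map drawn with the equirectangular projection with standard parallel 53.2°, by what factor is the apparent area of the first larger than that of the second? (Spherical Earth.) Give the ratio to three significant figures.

In the equirectangular projection with standard parallel φ₀ = 53.2° (x = Rλ cos φ₀, y = Rφ), meridians are true-scale (h = 1) and the parallel scale is k = cos φ₀ / cos φ.
Areal scale at 59.9°: h·k = 1.000 × 1.194 = 1.194.
Areal scale at 4.5°: h·k = 1.000 × 0.6009 = 0.6009.
Ratio = 1.194/0.6009 ≈ 1.99.

1.99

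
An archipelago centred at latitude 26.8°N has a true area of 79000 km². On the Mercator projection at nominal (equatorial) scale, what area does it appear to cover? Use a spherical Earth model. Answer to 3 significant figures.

99200 km²

Mercator is conformal, so the point scale is isotropic: h = k = sec φ = 1/cos φ.
Areal scale = k² = sec²φ = 1/cos²(26.8°) = 1/0.8926² = 1.255.
Apparent area = 79000 × 1.255 ≈ 99200 km².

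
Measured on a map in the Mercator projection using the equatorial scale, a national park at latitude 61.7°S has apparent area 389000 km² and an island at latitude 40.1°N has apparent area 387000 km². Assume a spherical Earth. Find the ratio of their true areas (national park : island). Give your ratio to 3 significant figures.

0.386

On Mercator the areal scale is sec²φ, so true area = apparent × cos²φ.
True area of national park: 389000 × cos²(61.7°) = 389000 × 0.2248 = 87430 km².
True area of island: 387000 × cos²(40.1°) = 387000 × 0.5851 = 226400 km².
Ratio = 87430 / 226400 ≈ 0.386.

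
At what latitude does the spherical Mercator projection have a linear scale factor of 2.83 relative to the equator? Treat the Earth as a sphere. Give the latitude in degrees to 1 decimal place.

69.3°

Mercator scale is k = sec φ = 1/cos φ.
1/cos φ = 2.83  ⇒  cos φ = 0.3534  ⇒  φ = arccos(0.3534) ≈ 69.3°.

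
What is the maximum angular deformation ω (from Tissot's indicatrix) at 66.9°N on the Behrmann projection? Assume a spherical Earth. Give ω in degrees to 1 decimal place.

The Behrmann projection is cylindrical equal-area with φ₀ = 30°. A cylindrical equal-area projection with standard parallel φ₀ has meridian scale h = cos φ / cos φ₀ and parallel scale k = cos φ₀ / cos φ (so areas are preserved, h·k = 1).
At 66.9°: h = 0.4530, k = 2.207; principal scales a = 2.207, b = 0.4530.
sin(ω/2) = (a − b)/(a + b) = 1.754/2.660 = 0.6594, so ω = 2 arcsin(0.6594) ≈ 82.5°.

82.5°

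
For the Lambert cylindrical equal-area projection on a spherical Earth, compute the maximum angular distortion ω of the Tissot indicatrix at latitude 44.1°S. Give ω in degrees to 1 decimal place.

The Lambert cylindrical equal-area projection is the cylindrical equal-area projection with its standard parallel at the equator (φ₀ = 0). A cylindrical equal-area projection with standard parallel φ₀ has meridian scale h = cos φ / cos φ₀ and parallel scale k = cos φ₀ / cos φ (so areas are preserved, h·k = 1).
At 44.1°: h = 0.7181, k = 1.393; principal scales a = 1.393, b = 0.7181.
sin(ω/2) = (a − b)/(a + b) = 0.6744/2.111 = 0.3195, so ω = 2 arcsin(0.3195) ≈ 37.3°.

37.3°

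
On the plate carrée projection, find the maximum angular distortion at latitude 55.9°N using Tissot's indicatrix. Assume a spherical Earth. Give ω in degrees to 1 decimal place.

32.7°

For the equirectangular projection with φ₀ = 0 (plate carrée), h = 1 along meridians and k = sec φ along parallels.
At 55.9°: h = 1.000, k = 1.784; principal scales a = 1.784, b = 1.000.
sin(ω/2) = (a − b)/(a + b) = 0.7837/2.784 = 0.2815, so ω = 2 arcsin(0.2815) ≈ 32.7°.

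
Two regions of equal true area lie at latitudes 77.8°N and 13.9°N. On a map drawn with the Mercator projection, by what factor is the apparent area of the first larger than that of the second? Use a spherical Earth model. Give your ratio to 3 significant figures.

21.1

Mercator areal scale is sec²φ.
At 77.8°: sec²(77.8°) = 1/0.2113² = 22.39.
At 13.9°: sec²(13.9°) = 1/0.9707² = 1.061.
Ratio = 22.39/1.061 = cos²(13.9°)/cos²(77.8°) ≈ 21.1.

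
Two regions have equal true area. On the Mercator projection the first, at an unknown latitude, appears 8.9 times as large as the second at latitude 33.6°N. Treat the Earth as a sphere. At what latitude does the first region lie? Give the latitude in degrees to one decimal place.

73.8°

For equal true areas on Mercator, apparent areas scale as sec²φ, so the ratio is cos²φ₂ / cos²φ₁.
cos²φ₂ / cos²φ₁ = 8.9  ⇒  cos φ₁ = cos 33.6° / √8.9 = 0.8329/2.983 = 0.2792.
φ₁ = arccos(0.2792) ≈ 73.8°.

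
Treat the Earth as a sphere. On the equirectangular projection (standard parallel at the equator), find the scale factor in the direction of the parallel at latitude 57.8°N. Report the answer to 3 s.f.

1.88

Plate carrée maps x = Rλ, y = Rφ. The meridian scale is h = 1 and the parallel scale is k = 1/cos φ = sec φ.
k = 1/cos 57.8° = 1/0.5329 = 1.877.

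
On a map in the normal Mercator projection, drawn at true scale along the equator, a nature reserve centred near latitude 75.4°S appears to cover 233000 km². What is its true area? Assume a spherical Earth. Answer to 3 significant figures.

For Mercator, h = k = sec φ (a conformal cylindrical projection has a single point scale, 1/cos φ).
Areal scale = k² = sec²φ = 1/cos²(75.4°) = 1/0.2521² = 15.74.
True area = apparent / (areal scale) = 233000 / 15.74 ≈ 14800 km².

14800 km²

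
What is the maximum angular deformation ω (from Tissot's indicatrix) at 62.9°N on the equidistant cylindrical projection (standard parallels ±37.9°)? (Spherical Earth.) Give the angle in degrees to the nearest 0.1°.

31.1°

In the equirectangular projection with standard parallel φ₀ = 37.9° (x = Rλ cos φ₀, y = Rφ), meridians are true-scale (h = 1) and the parallel scale is k = cos φ₀ / cos φ.
At 62.9°: h = 1.000, k = 1.732; principal scales a = 1.732, b = 1.000.
sin(ω/2) = (a − b)/(a + b) = 0.7322/2.732 = 0.2680, so ω = 2 arcsin(0.2680) ≈ 31.1°.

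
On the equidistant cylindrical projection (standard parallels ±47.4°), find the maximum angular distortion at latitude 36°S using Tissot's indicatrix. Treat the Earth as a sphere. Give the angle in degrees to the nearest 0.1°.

10.2°

In the equirectangular projection with standard parallel φ₀ = 47.4° (x = Rλ cos φ₀, y = Rφ), meridians are true-scale (h = 1) and the parallel scale is k = cos φ₀ / cos φ.
At 36°: h = 1.000, k = 0.8367; principal scales a = 1.000, b = 0.8367.
sin(ω/2) = (a − b)/(a + b) = 0.1633/1.837 = 0.08893, so ω = 2 arcsin(0.08893) ≈ 10.2°.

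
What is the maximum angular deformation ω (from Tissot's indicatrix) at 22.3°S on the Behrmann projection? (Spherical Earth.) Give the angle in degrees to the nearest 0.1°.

Behrmann is a cylindrical equal-area projection with standard parallels at ±30°. A cylindrical equal-area projection with standard parallel φ₀ has meridian scale h = cos φ / cos φ₀ and parallel scale k = cos φ₀ / cos φ (so areas are preserved, h·k = 1).
At 22.3°: h = 1.068, k = 0.9360; principal scales a = 1.068, b = 0.9360.
sin(ω/2) = (a − b)/(a + b) = 0.1323/2.004 = 0.06601, so ω = 2 arcsin(0.06601) ≈ 7.6°.

7.6°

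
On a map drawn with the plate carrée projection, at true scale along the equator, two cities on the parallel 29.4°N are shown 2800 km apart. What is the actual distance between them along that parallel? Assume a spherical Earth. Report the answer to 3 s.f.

2440 km

For the equirectangular projection with φ₀ = 0 (plate carrée), h = 1 along meridians and k = sec φ along parallels.
Along the parallel at 29.4°, map distances are exaggerated by k = sec 29.4° = 1.148.
True distance = 2800 / 1.148 = 2800 × cos 29.4° ≈ 2440 km.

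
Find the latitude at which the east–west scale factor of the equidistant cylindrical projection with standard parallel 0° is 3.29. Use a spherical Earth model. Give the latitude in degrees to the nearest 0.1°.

Plate carrée: h = 1, k = sec φ along parallels.
sec φ = 3.29  ⇒  cos φ = 0.3040  ⇒  φ ≈ 72.3°.

72.3°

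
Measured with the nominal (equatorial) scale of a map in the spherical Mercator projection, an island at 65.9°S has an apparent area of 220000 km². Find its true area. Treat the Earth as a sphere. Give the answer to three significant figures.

Mercator is conformal, so the point scale is isotropic: h = k = sec φ = 1/cos φ.
Areal scale = k² = sec²φ = 1/cos²(65.9°) = 1/0.4083² = 5.998.
True area = apparent / (areal scale) = 220000 / 5.998 ≈ 36700 km².

36700 km²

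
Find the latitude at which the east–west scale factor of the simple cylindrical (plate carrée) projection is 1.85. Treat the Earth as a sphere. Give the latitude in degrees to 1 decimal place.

Plate carrée: h = 1, k = sec φ along parallels.
sec φ = 1.85  ⇒  cos φ = 0.5405  ⇒  φ ≈ 57.3°.

57.3°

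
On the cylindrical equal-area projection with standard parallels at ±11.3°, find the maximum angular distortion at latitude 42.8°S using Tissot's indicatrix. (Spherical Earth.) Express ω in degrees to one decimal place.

32.8°

For cylindrical equal-area with standard parallel φ₀, h = cos φ / cos φ₀ and k = cos φ₀ / cos φ, so h·k = 1.
At 42.8°: h = 0.7482, k = 1.336; principal scales a = 1.336, b = 0.7482.
sin(ω/2) = (a − b)/(a + b) = 0.5882/2.085 = 0.2822, so ω = 2 arcsin(0.2822) ≈ 32.8°.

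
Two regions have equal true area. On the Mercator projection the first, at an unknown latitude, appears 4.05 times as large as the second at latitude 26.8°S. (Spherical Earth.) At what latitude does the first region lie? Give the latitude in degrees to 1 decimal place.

Mercator areal scale is sec²φ, so apparent-area ratio = sec²φ₁ / sec²φ₂ = cos²φ₂ / cos²φ₁.
cos²φ₂ / cos²φ₁ = 4.05  ⇒  cos φ₁ = cos 26.8° / √4.05 = 0.8926/2.012 = 0.4435.
φ₁ = arccos(0.4435) ≈ 63.7°.

63.7°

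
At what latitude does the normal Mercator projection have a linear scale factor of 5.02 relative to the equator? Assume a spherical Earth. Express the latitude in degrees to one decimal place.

78.5°

Mercator scale is k = sec φ = 1/cos φ.
1/cos φ = 5.02  ⇒  cos φ = 0.1992  ⇒  φ = arccos(0.1992) ≈ 78.5°.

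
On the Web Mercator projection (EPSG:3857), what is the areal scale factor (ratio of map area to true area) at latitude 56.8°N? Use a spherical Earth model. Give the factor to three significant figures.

3.34

Mercator is conformal, so the point scale is isotropic: h = k = sec φ = 1/cos φ.
Areal scale = k² = sec²φ = 1/cos²(56.8°) = 1/0.5476² = 3.335.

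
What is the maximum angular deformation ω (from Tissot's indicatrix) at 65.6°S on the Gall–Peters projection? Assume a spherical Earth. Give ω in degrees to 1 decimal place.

58.8°

The Gall–Peters projection is cylindrical equal-area with φ₀ = 45°. Cylindrical equal-area (φ₀ = 45°): h = cos φ / cos 45° along meridians, k = cos 45° / cos φ along parallels; h·k = 1.
At 65.6°: h = 0.5842, k = 1.712; principal scales a = 1.712, b = 0.5842.
sin(ω/2) = (a − b)/(a + b) = 1.127/2.296 = 0.4911, so ω = 2 arcsin(0.4911) ≈ 58.8°.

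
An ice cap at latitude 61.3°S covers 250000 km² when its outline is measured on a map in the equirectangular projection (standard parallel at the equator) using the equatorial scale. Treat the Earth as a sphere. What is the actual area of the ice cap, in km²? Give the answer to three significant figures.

Plate carrée maps x = Rλ, y = Rφ. The meridian scale is h = 1 and the parallel scale is k = 1/cos φ = sec φ.
Areal scale = h·k = 1 × sec φ; at 61.3°, h = 1.000, k = 2.082, so h·k = 2.082.
True area = apparent / (areal scale) = 250000 / 2.082 ≈ 120000 km².

120000 km²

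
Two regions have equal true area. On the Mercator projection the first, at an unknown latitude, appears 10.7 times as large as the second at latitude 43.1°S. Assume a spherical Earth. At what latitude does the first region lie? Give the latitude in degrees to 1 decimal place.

77.1°

For equal true areas on Mercator, apparent areas scale as sec²φ, so the ratio is cos²φ₂ / cos²φ₁.
cos²φ₂ / cos²φ₁ = 10.7  ⇒  cos φ₁ = cos 43.1° / √10.7 = 0.7302/3.271 = 0.2232.
φ₁ = arccos(0.2232) ≈ 77.1°.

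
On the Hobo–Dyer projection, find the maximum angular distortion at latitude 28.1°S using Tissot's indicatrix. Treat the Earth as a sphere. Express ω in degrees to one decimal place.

12.1°

The Hobo–Dyer projection is cylindrical equal-area with φ₀ = 37.5°. Cylindrical equal-area (φ₀ = 37.5°): h = cos φ / cos 37.5° along meridians, k = cos 37.5° / cos φ along parallels; h·k = 1.
At 28.1°: h = 1.112, k = 0.8994; principal scales a = 1.112, b = 0.8994.
sin(ω/2) = (a − b)/(a + b) = 0.2125/2.011 = 0.1057, so ω = 2 arcsin(0.1057) ≈ 12.1°.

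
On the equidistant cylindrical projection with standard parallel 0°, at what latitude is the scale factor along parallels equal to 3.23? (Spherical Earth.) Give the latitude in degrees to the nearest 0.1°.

Plate carrée: h = 1, k = sec φ along parallels.
sec φ = 3.23  ⇒  cos φ = 0.3096  ⇒  φ ≈ 72.0°.

72.0°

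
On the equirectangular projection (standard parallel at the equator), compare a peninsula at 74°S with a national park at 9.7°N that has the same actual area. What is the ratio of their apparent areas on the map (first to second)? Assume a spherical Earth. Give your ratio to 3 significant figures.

For the equirectangular projection with φ₀ = 0 (plate carrée), h = 1 along meridians and k = sec φ along parallels.
Areal scale at 74°: h·k = 1.000 × 3.628 = 3.628.
Areal scale at 9.7°: h·k = 1.000 × 1.015 = 1.015.
Ratio = 3.628/1.015 ≈ 3.58.

3.58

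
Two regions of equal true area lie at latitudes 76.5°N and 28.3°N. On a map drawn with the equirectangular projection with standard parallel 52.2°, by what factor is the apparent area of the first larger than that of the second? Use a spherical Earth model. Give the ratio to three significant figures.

In the equirectangular projection with standard parallel φ₀ = 52.2° (x = Rλ cos φ₀, y = Rφ), meridians are true-scale (h = 1) and the parallel scale is k = cos φ₀ / cos φ.
Areal scale at 76.5°: h·k = 1.000 × 2.625 = 2.625.
Areal scale at 28.3°: h·k = 1.000 × 0.6961 = 0.6961.
Ratio = 2.625/0.6961 ≈ 3.77.

3.77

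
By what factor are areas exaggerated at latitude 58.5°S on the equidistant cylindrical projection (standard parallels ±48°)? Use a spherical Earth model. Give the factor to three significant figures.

In the equirectangular projection with standard parallel φ₀ = 48° (x = Rλ cos φ₀, y = Rφ), meridians are true-scale (h = 1) and the parallel scale is k = cos φ₀ / cos φ.
Areal scale = h·k = 1 × cos φ₀ / cos φ; at 58.5°, h = 1.000, k = 1.281, so h·k = 1.281.

1.28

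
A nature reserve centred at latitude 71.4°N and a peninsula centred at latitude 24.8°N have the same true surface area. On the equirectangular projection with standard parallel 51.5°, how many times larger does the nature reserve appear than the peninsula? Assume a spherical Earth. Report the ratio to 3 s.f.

2.85

In the equirectangular projection with standard parallel φ₀ = 51.5° (x = Rλ cos φ₀, y = Rφ), meridians are true-scale (h = 1) and the parallel scale is k = cos φ₀ / cos φ.
Areal scale at 71.4°: h·k = 1.000 × 1.952 = 1.952.
Areal scale at 24.8°: h·k = 1.000 × 0.6858 = 0.6858.
Ratio = 1.952/0.6858 ≈ 2.85.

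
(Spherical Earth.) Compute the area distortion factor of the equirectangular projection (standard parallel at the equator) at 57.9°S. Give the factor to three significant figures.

In the plate carrée (x = Rλ, y = Rφ), meridians are true-scale (h = 1) and parallels are stretched by k = sec φ.
Areal scale = h·k = 1 × sec φ; at 57.9°, h = 1.000, k = 1.882, so h·k = 1.882.

1.88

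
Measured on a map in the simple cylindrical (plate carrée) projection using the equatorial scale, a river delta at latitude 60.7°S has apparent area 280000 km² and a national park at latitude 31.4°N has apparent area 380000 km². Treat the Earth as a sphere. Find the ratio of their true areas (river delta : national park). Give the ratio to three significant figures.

0.422

Plate carrée has h = 1 and k = sec φ, giving areal scale sec φ; true area = (apparent area) · cos φ.
True area of river delta: 280000 × cos(60.7°) = 280000 × 0.4894 = 137000 km².
True area of national park: 380000 × cos(31.4°) = 380000 × 0.8536 = 324300 km².
Ratio = 137000 / 324300 ≈ 0.422.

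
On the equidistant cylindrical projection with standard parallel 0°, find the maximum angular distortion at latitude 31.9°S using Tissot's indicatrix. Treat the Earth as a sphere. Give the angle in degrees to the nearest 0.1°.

9.4°

Plate carrée maps x = Rλ, y = Rφ. The meridian scale is h = 1 and the parallel scale is k = 1/cos φ = sec φ.
At 31.9°: h = 1.000, k = 1.178; principal scales a = 1.178, b = 1.000.
sin(ω/2) = (a − b)/(a + b) = 0.1779/2.178 = 0.08168, so ω = 2 arcsin(0.08168) ≈ 9.4°.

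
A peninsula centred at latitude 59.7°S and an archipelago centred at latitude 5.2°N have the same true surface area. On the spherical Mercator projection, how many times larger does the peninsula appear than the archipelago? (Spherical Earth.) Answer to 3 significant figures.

Mercator is conformal with k = sec φ, so areal scale = k² = sec²φ.
At 59.7°: sec²(59.7°) = 1/0.5045² = 3.929.
At 5.2°: sec²(5.2°) = 1/0.9959² = 1.008.
Ratio = 3.929/1.008 = cos²(5.2°)/cos²(59.7°) ≈ 3.90.

3.90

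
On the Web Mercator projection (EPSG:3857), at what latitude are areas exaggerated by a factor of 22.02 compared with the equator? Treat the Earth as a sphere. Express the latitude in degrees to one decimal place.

77.7°

Mercator areal scale is sec²φ.
sec²φ = 22.02  ⇒  cos²φ = 0.04541  ⇒  cos φ = 0.2131.
φ = arccos(0.2131) ≈ 77.7°.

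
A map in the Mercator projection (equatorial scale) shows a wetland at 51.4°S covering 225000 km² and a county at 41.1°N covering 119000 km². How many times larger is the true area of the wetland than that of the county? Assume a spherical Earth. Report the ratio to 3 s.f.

On Mercator the areal scale is sec²φ, so true area = apparent × cos²φ.
True area of wetland: 225000 × cos²(51.4°) = 225000 × 0.3892 = 87580 km².
True area of county: 119000 × cos²(41.1°) = 119000 × 0.5679 = 67580 km².
Ratio = 87580 / 67580 ≈ 1.30.

1.30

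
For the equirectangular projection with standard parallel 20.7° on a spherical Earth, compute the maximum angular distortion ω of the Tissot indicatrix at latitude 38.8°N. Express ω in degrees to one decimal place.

10.4°

In the equirectangular projection with standard parallel φ₀ = 20.7° (x = Rλ cos φ₀, y = Rφ), meridians are true-scale (h = 1) and the parallel scale is k = cos φ₀ / cos φ.
At 38.8°: h = 1.000, k = 1.200; principal scales a = 1.200, b = 1.000.
sin(ω/2) = (a − b)/(a + b) = 0.2003/2.200 = 0.09104, so ω = 2 arcsin(0.09104) ≈ 10.4°.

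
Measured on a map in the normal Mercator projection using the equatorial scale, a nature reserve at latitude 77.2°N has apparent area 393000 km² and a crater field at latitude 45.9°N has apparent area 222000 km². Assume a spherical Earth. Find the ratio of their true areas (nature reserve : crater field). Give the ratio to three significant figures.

Since Mercator area scale is 1/cos²φ, the true area equals the apparent area multiplied by cos²φ.
True area of nature reserve: 393000 × cos²(77.2°) = 393000 × 0.04908 = 19290 km².
True area of crater field: 222000 × cos²(45.9°) = 222000 × 0.4843 = 107500 km².
Ratio = 19290 / 107500 ≈ 0.179.

0.179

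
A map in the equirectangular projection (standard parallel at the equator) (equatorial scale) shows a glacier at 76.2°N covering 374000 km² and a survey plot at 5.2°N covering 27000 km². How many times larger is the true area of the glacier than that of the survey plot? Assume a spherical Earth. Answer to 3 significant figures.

Plate carrée has h = 1 and k = sec φ, giving areal scale sec φ; true area = (apparent area) · cos φ.
True area of glacier: 374000 × cos(76.2°) = 374000 × 0.2385 = 89210 km².
True area of survey plot: 27000 × cos(5.2°) = 27000 × 0.9959 = 26890 km².
Ratio = 89210 / 26890 ≈ 3.32.

3.32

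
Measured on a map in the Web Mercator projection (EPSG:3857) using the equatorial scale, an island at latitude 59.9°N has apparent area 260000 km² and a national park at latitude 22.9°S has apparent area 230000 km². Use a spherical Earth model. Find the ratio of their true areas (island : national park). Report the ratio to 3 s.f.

On Mercator the areal scale is sec²φ, so true area = apparent × cos²φ.
True area of island: 260000 × cos²(59.9°) = 260000 × 0.2515 = 65390 km².
True area of national park: 230000 × cos²(22.9°) = 230000 × 0.8486 = 195200 km².
Ratio = 65390 / 195200 ≈ 0.335.

0.335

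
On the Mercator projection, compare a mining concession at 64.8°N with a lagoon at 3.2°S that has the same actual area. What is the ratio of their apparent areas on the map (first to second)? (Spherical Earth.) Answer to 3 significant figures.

Mercator is conformal with k = sec φ, so areal scale = k² = sec²φ.
At 64.8°: sec²(64.8°) = 1/0.4258² = 5.516.
At 3.2°: sec²(3.2°) = 1/0.9984² = 1.003.
Ratio = 5.516/1.003 = cos²(3.2°)/cos²(64.8°) ≈ 5.50.

5.50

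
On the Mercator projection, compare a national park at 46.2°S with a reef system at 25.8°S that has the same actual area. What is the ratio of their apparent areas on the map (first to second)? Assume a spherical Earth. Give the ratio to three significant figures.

Mercator areal scale is sec²φ.
At 46.2°: sec²(46.2°) = 1/0.6921² = 2.087.
At 25.8°: sec²(25.8°) = 1/0.9003² = 1.234.
Ratio = 2.087/1.234 = cos²(25.8°)/cos²(46.2°) ≈ 1.69.

1.69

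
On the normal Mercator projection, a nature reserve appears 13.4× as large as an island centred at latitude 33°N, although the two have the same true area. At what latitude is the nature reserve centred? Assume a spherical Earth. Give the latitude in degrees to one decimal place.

76.8°

Mercator areal scale is sec²φ, so apparent-area ratio = sec²φ₁ / sec²φ₂ = cos²φ₂ / cos²φ₁.
cos²φ₂ / cos²φ₁ = 13.4  ⇒  cos φ₁ = cos 33° / √13.4 = 0.8387/3.661 = 0.2291.
φ₁ = arccos(0.2291) ≈ 76.8°.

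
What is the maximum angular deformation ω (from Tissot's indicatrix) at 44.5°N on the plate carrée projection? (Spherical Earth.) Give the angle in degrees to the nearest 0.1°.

For the equirectangular projection with φ₀ = 0 (plate carrée), h = 1 along meridians and k = sec φ along parallels.
At 44.5°: h = 1.000, k = 1.402; principal scales a = 1.402, b = 1.000.
sin(ω/2) = (a − b)/(a + b) = 0.4020/2.402 = 0.1674, so ω = 2 arcsin(0.1674) ≈ 19.3°.

19.3°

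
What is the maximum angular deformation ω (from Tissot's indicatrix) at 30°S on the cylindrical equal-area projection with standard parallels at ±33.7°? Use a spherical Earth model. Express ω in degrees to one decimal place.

A cylindrical equal-area projection with standard parallel φ₀ has meridian scale h = cos φ / cos φ₀ and parallel scale k = cos φ₀ / cos φ (so areas are preserved, h·k = 1).
At 30°: h = 1.041, k = 0.9607; principal scales a = 1.041, b = 0.9607.
sin(ω/2) = (a − b)/(a + b) = 0.08030/2.002 = 0.04012, so ω = 2 arcsin(0.04012) ≈ 4.6°.

4.6°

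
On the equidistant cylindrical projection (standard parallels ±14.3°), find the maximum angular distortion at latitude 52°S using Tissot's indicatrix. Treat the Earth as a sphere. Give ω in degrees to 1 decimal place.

With standard parallel φ₀ = 14.3°, the equirectangular projection gives x = Rλ cos φ₀, y = Rφ, so h = 1 and k = cos 14.3° / cos φ.
At 52°: h = 1.000, k = 1.574; principal scales a = 1.574, b = 1.000.
sin(ω/2) = (a − b)/(a + b) = 0.5739/2.574 = 0.2230, so ω = 2 arcsin(0.2230) ≈ 25.8°.

25.8°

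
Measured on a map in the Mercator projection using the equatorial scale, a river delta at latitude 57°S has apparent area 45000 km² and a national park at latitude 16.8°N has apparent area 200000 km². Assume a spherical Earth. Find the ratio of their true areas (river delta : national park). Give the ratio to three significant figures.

Mercator's areal exaggeration is sec²φ; hence true area = (apparent area) · cos²φ.
True area of river delta: 45000 × cos²(57°) = 45000 × 0.2966 = 13350 km².
True area of national park: 200000 × cos²(16.8°) = 200000 × 0.9165 = 183300 km².
Ratio = 13350 / 183300 ≈ 0.0728.

0.0728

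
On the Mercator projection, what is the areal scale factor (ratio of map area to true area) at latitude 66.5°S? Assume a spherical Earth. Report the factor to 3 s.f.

6.29

The Mercator projection is conformal; its linear scale factor is the same in every direction and equals sec φ = 1/cos φ.
Areal scale = k² = sec²φ = 1/cos²(66.5°) = 1/0.3987² = 6.289.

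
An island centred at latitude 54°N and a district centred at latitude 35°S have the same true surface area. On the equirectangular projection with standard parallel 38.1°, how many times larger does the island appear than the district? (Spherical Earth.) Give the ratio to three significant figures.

In the equirectangular projection with standard parallel φ₀ = 38.1° (x = Rλ cos φ₀, y = Rφ), meridians are true-scale (h = 1) and the parallel scale is k = cos φ₀ / cos φ.
Areal scale at 54°: h·k = 1.000 × 1.339 = 1.339.
Areal scale at 35°: h·k = 1.000 × 0.9607 = 0.9607.
Ratio = 1.339/0.9607 ≈ 1.39.

1.39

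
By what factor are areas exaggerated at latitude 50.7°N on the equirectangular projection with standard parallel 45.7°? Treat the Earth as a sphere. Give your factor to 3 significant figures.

1.10

The equidistant cylindrical projection with φ₀ = 45.7° has h = 1 (meridians true) and k = cos φ₀ / cos φ along parallels.
Areal scale = h·k = 1 × cos φ₀ / cos φ; at 50.7°, h = 1.000, k = 1.103, so h·k = 1.103.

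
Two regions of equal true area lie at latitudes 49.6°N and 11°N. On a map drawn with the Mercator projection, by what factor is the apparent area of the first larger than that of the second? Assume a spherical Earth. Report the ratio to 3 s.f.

Mercator is conformal with k = sec φ, so areal scale = k² = sec²φ.
At 49.6°: sec²(49.6°) = 1/0.6481² = 2.381.
At 11°: sec²(11°) = 1/0.9816² = 1.038.
Ratio = 2.381/1.038 = cos²(11°)/cos²(49.6°) ≈ 2.29.

2.29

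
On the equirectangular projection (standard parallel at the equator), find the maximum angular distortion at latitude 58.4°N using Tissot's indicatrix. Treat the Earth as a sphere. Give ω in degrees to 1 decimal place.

36.4°

For the equirectangular projection with φ₀ = 0 (plate carrée), h = 1 along meridians and k = sec φ along parallels.
At 58.4°: h = 1.000, k = 1.908; principal scales a = 1.908, b = 1.000.
sin(ω/2) = (a − b)/(a + b) = 0.9084/2.908 = 0.3123, so ω = 2 arcsin(0.3123) ≈ 36.4°.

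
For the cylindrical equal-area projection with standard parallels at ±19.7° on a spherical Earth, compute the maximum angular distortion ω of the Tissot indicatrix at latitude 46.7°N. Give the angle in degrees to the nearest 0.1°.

35.7°

For cylindrical equal-area with standard parallel φ₀, h = cos φ / cos φ₀ and k = cos φ₀ / cos φ, so h·k = 1.
At 46.7°: h = 0.7285, k = 1.373; principal scales a = 1.373, b = 0.7285.
sin(ω/2) = (a − b)/(a + b) = 0.6443/2.101 = 0.3066, so ω = 2 arcsin(0.3066) ≈ 35.7°.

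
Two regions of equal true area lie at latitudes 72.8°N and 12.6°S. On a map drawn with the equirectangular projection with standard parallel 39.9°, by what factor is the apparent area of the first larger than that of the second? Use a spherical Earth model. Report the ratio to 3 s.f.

In the equirectangular projection with standard parallel φ₀ = 39.9° (x = Rλ cos φ₀, y = Rφ), meridians are true-scale (h = 1) and the parallel scale is k = cos φ₀ / cos φ.
Areal scale at 72.8°: h·k = 1.000 × 2.594 = 2.594.
Areal scale at 12.6°: h·k = 1.000 × 0.7861 = 0.7861.
Ratio = 2.594/0.7861 ≈ 3.30.

3.30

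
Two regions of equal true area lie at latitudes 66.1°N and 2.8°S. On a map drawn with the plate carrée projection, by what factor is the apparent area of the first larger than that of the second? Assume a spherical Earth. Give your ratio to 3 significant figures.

For the equirectangular projection with φ₀ = 0 (plate carrée), h = 1 along meridians and k = sec φ along parallels.
Areal scale at 66.1°: h·k = 1.000 × 2.468 = 2.468.
Areal scale at 2.8°: h·k = 1.000 × 1.001 = 1.001.
Ratio = 2.468/1.001 ≈ 2.47.

2.47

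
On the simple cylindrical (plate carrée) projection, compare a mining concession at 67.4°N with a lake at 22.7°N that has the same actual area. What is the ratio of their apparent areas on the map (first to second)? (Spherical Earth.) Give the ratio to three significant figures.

2.40

Plate carrée maps x = Rλ, y = Rφ. The meridian scale is h = 1 and the parallel scale is k = 1/cos φ = sec φ.
Areal scale at 67.4°: h·k = 1.000 × 2.602 = 2.602.
Areal scale at 22.7°: h·k = 1.000 × 1.084 = 1.084.
Ratio = 2.602/1.084 ≈ 2.40.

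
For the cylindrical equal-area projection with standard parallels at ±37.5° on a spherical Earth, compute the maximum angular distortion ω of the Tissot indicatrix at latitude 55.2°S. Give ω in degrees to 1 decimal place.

37.1°

Cylindrical equal-area (φ₀ = 37.5°): h = cos φ / cos 37.5° along meridians, k = cos 37.5° / cos φ along parallels; h·k = 1.
At 55.2°: h = 0.7194, k = 1.390; principal scales a = 1.390, b = 0.7194.
sin(ω/2) = (a − b)/(a + b) = 0.6707/2.109 = 0.3180, so ω = 2 arcsin(0.3180) ≈ 37.1°.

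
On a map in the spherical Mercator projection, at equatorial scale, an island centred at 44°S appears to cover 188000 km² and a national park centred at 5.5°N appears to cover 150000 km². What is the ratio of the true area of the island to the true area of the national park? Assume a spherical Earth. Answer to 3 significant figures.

On Mercator the areal scale is sec²φ, so true area = apparent × cos²φ.
True area of island: 188000 × cos²(44°) = 188000 × 0.5174 = 97280 km².
True area of national park: 150000 × cos²(5.5°) = 150000 × 0.9908 = 148600 km².
Ratio = 97280 / 148600 ≈ 0.655.

0.655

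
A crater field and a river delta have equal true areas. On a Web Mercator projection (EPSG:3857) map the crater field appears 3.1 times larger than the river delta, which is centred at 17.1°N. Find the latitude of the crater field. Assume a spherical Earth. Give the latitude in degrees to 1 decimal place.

On Mercator, (apparent₁)/(apparent₂) = sec²φ₁ / sec²φ₂ when true areas are equal.
cos²φ₂ / cos²φ₁ = 3.1  ⇒  cos φ₁ = cos 17.1° / √3.1 = 0.9558/1.761 = 0.5429.
φ₁ = arccos(0.5429) ≈ 57.1°.

57.1°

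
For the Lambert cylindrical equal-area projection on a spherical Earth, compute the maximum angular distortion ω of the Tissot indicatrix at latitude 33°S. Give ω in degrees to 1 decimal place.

The Lambert cylindrical equal-area projection is the cylindrical equal-area projection with its standard parallel at the equator (φ₀ = 0). A cylindrical equal-area projection with standard parallel φ₀ has meridian scale h = cos φ / cos φ₀ and parallel scale k = cos φ₀ / cos φ (so areas are preserved, h·k = 1).
At 33°: h = 0.8387, k = 1.192; principal scales a = 1.192, b = 0.8387.
sin(ω/2) = (a − b)/(a + b) = 0.3537/2.031 = 0.1741, so ω = 2 arcsin(0.1741) ≈ 20.1°.

20.1°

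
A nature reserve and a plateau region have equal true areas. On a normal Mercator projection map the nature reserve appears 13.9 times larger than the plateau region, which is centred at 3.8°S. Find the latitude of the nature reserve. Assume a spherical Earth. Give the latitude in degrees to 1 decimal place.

74.5°

Mercator areal scale is sec²φ, so apparent-area ratio = sec²φ₁ / sec²φ₂ = cos²φ₂ / cos²φ₁.
cos²φ₂ / cos²φ₁ = 13.9  ⇒  cos φ₁ = cos 3.8° / √13.9 = 0.9978/3.728 = 0.2676.
φ₁ = arccos(0.2676) ≈ 74.5°.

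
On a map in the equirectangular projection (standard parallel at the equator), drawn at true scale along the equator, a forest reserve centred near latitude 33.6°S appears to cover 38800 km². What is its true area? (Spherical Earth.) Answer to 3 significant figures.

32300 km²

Plate carrée maps x = Rλ, y = Rφ. The meridian scale is h = 1 and the parallel scale is k = 1/cos φ = sec φ.
Areal scale = h·k = 1 × sec φ; at 33.6°, h = 1.000, k = 1.201, so h·k = 1.201.
True area = apparent / (areal scale) = 38800 / 1.201 ≈ 32300 km².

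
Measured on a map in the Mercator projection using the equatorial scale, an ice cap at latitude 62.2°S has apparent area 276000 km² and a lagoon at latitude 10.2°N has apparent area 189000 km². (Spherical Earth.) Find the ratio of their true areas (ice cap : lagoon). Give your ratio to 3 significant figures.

On Mercator the areal scale is sec²φ, so true area = apparent × cos²φ.
True area of ice cap: 276000 × cos²(62.2°) = 276000 × 0.2175 = 60030 km².
True area of lagoon: 189000 × cos²(10.2°) = 189000 × 0.9686 = 183100 km².
Ratio = 60030 / 183100 ≈ 0.328.

0.328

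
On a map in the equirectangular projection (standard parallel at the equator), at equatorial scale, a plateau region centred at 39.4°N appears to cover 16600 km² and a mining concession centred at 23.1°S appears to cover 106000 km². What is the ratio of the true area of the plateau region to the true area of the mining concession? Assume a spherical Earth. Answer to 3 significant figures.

On the plate carrée, areal scale = h·k = 1 × sec φ, so true area = apparent × cos φ.
True area of plateau region: 16600 × cos(39.4°) = 16600 × 0.7727 = 12830 km².
True area of mining concession: 106000 × cos(23.1°) = 106000 × 0.9198 = 97500 km².
Ratio = 12830 / 97500 ≈ 0.132.

0.132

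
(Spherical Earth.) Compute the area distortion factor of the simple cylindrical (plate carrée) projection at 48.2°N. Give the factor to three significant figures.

1.50

In the plate carrée (x = Rλ, y = Rφ), meridians are true-scale (h = 1) and parallels are stretched by k = sec φ.
Areal scale = h·k = 1 × sec φ; at 48.2°, h = 1.000, k = 1.500, so h·k = 1.500.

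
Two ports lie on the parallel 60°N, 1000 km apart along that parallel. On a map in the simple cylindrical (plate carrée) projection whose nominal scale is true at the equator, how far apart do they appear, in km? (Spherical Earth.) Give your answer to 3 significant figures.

2000 km

In the plate carrée (x = Rλ, y = Rφ), meridians are true-scale (h = 1) and parallels are stretched by k = sec φ.
Along the parallel, k = sec 60° = 1/0.5000 = 2.000.
Map distance = 1000 × 2.000 ≈ 2000 km.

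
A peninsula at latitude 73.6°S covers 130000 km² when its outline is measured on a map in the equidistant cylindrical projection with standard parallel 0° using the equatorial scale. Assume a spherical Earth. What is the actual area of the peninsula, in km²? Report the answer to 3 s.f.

36700 km²

For the equirectangular projection with φ₀ = 0 (plate carrée), h = 1 along meridians and k = sec φ along parallels.
Areal scale = h·k = 1 × sec φ; at 73.6°, h = 1.000, k = 3.542, so h·k = 3.542.
True area = apparent / (areal scale) = 130000 / 3.542 ≈ 36700 km².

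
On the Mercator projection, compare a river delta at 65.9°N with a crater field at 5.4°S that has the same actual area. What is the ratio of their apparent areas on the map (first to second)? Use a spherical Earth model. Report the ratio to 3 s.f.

5.94

On Mercator, area is exaggerated by sec²φ = 1/cos²φ.
At 65.9°: sec²(65.9°) = 1/0.4083² = 5.998.
At 5.4°: sec²(5.4°) = 1/0.9956² = 1.009.
Ratio = 5.998/1.009 = cos²(5.4°)/cos²(65.9°) ≈ 5.94.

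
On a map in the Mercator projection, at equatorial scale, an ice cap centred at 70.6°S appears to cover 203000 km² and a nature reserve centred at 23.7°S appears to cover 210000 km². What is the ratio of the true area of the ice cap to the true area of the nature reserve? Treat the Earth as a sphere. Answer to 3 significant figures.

0.127

Mercator's areal exaggeration is sec²φ; hence true area = (apparent area) · cos²φ.
True area of ice cap: 203000 × cos²(70.6°) = 203000 × 0.1103 = 22400 km².
True area of nature reserve: 210000 × cos²(23.7°) = 210000 × 0.8384 = 176100 km².
Ratio = 22400 / 176100 ≈ 0.127.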